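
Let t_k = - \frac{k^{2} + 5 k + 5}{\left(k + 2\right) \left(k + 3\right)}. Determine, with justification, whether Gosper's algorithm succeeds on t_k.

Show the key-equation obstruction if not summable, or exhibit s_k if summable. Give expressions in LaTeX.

Compute t_(k+1)/t_k: get (k + 2)*(5*k + (k + 1)**2 + 10)/((k + 4)*(k**2 + 5*k + 5)).
Gosper form: A/B · C(k+1)/C(k) with A=k + 2, B=k + 4, C=k**2 + 5*k + 5.
Key eq: (k + 2)·f(k+1) = (k + 3)·f(k) + (k**2 + 5*k + 5).
Bound: deg f ≤ 2.
A polynomial solution: f(k) = k*(2*k + 3)/2.
Then R = B(k−1)f/C = k*(k + 3)*(2*k + 3)/(2*(k**2 + 5*k + 5)), so s_k = R(k)·t_k = k*(-2*k - 3)/(2*(k + 2)).
Check: Δs_k = (-k**2 - 5*k - 5)/(k**2 + 5*k + 6). ✓

Yes. s_k = \frac{k \left(- 2 k - 3\right)}{2 \left(k + 2\right)}.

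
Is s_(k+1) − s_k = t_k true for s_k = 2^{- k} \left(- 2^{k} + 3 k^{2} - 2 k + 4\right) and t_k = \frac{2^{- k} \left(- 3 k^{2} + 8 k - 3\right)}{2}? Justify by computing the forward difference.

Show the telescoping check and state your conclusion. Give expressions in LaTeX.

valid; difference matches t_k

s_(k+1) = (-2*2**k + 3*k**2 + 4*k + 5)/(2*2**k)
s_(k+1) − s_k = (-3*k**2 + 8*k - 3)/(2*2**k)
(s_(k+1) − s_k) − t_k = 0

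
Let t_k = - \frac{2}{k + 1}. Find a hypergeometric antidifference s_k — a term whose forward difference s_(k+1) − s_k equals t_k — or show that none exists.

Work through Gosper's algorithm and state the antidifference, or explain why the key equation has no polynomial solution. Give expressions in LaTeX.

not Gosper-summable; s_k does not exist

r(k) = (k + 1)/(k + 2) after simplifying.
So A=k + 1 and B=k + 2, with C=1.
Set up (k + 1)·f(k+1) − (k + 1)·f(k) − (1) = 0.
d = 0 from the (1,1,0) case.
Generic f = c0 gives residual -1; -1 = 0 cannot hold, so t_k is not Gosper-summable.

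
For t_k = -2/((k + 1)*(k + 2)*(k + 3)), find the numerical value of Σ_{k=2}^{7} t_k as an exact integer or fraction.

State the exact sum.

Σ = -13/180

t_(k+1)/t_k = (k + 1)/(k + 4).
So A=k + 1 and B=k + 4, with C=1.
f must satisfy (k + 1)·f(k+1) − (k + 3)·f(k) = 1.
Degrees (1,1,0) ⇒ d ≤ 2.
Solve for f: f(k) = k*(k + 3)/4 (degree 2 ≤ 2).
R(k) = B(k−1)·f(k)/C(k) = k*(k + 3)**2/4; s_k = R·t_k = k*(-k - 3)/(2*(k + 1)*(k + 2)).
Δs = -2/(k**3 + 6*k**2 + 11*k + 6), as required.
Sum = s_(8) − s_(2); s_(8) = -22/45, s_(2) = -5/12 ⇒ -13/180.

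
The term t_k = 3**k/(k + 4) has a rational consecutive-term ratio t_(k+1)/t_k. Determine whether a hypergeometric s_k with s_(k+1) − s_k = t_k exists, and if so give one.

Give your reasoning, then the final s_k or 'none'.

not Gosper-summable; s_k does not exist

Ratio r(k) = 3*(k + 4)/(k + 5).
Normal form (A,B,C) = (3*k + 12, k + 5, 1).
Set up (3*k + 12)·f(k+1) − (k + 4)·f(k) − (1) = 0.
From deg A=1, deg B=1, deg C=0: d=-1.
Negative degree bound (-1): no f exists, t_k not Gosper-summable.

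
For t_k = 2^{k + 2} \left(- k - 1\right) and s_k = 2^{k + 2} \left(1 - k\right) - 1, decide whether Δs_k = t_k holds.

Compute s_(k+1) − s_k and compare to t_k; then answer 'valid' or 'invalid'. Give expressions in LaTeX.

s_(k+1) = -8*2**k*k - 1
s_(k+1) − s_k = 2**(k + 2)*(-k - 1)
(s_(k+1) − s_k) − t_k = 0

valid (s_(k+1) − s_k reduces to t_k)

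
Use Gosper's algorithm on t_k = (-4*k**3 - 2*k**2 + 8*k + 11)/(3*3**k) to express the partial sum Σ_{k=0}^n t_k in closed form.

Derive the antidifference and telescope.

S(n) = 3**(-n - 1)*(3**(n + 1) + 2*n**3 + 10*n**2 + 17*n + 8)

t_(k+1)/t_k = (4*k**3 + 14*k**2 + 8*k - 13)/(3*(4*k**3 + 2*k**2 - 8*k - 11)).
A = 1/3, B = 1, C = k**3 + k**2/2 - 2*k - 11/4.
Set up (1/3)·f(k+1) − (1)·f(k) − (k**3 + k**2/2 - 2*k - 11/4) = 0.
From deg A=0, deg B=0, deg C=3: d=3.
Solve for f: f(k) = -3*(2*k**3 + 4*k**2 + 3*k - 1)/4 (degree 3 ≤ 3).
R(k) = B(k−1)·f(k)/C(k) = -3*(2*k**3 + 4*k**2 + 3*k - 1)/(4*k**3 + 2*k**2 - 8*k - 11); s_k = R·t_k = (2*k**3 + 4*k**2 + 3*k - 1)/3**k.
Δs = (-4*k**3 - 2*k**2 + 8*k + 11)/(3*3**k), as required.
Evaluate: s_(n+1) = 3**(-n - 1)*(2*n**3 + 10*n**2 + 17*n + 8); subtract s_(0) = -1 ⇒ S(n) = 3**(-n - 1)*(3**(n + 1) + 2*n**3 + 10*n**2 + 17*n + 8).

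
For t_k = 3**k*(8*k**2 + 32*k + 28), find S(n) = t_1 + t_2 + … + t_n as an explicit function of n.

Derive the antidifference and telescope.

t_(k+1)/t_k = 3*(2*k**2 + 12*k + 17)/(2*k**2 + 8*k + 7).
So A=3 and B=1, with C=k**2 + 4*k + 7/2.
Key eq: (3)·f(k+1) = (1)·f(k) + (k**2 + 4*k + 7/2).
Bound: deg f ≤ 2.
Coefficient equations give f(k) = (2*k**2 + 2*k + 1)/4.
R(k) = B(k−1)·f(k)/C(k) = (2*k**2 + 2*k + 1)/(2*(2*k**2 + 8*k + 7)); s_k = R·t_k = 3**k*(4*k**2 + 4*k + 2).
Verify: 3**k*(8*k**2 + 32*k + 28) matches t_k.
Telescope: S(n) = s_(n+1) − s_(1) = 3**(n + 1)*(4*n**2 + 12*n + 10) − (30) = 12*3**n*n**2 + 36*3**n*n + 30*3**n - 30.

S(n) = 12*3**n*n**2 + 36*3**n*n + 30*3**n - 30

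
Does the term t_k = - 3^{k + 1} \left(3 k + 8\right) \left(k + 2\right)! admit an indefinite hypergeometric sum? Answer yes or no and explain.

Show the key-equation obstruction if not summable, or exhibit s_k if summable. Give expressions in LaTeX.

t_(k+1)/t_k = 3*(k + 3)*(3*k + 11)/(3*k + 8).
So A=3*k + 9 and B=1, with C=k + 8/3.
f must satisfy (3*k + 9)·f(k+1) − (1)·f(k) = k + 8/3.
deg f ≤ 0 (via 1,0,1).
Coefficient equations give f(k) = 1/3.
R(k) = B(k−1)·f(k)/C(k) = 1/(3*k + 8); s_k = R·t_k = -3**(k + 1)*factorial(k + 2).
Δs = -3**(k + 1)*(3*k + 8)*factorial(k + 2), as required.

Yes. s_k = - 3^{k + 1} \left(k + 2\right)!.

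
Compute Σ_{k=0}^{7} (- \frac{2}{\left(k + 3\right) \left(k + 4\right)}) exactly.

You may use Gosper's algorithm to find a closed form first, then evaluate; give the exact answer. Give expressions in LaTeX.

Step 1: r(k) = (k + 3)/(k + 5).
Take A(k)=k + 3, B(k)=k + 5, C(k)=1.
Need (k + 3)·f(k+1) − (k + 4)·f(k) = 1.
d = 1 from the (1,1,0) case.
Match coefficients ⇒ f(k) = k/3.
So s_k = (B(k−1)f/C)·t_k = (k*(k + 4)/3)·t_k = -2*k/(3*k + 9).
Verify: -2/(k**2 + 7*k + 12) matches t_k.
Σ_(k=0)^(7) t_k = s_(8) − s_(0) = -16/33 − (0) = -16/33.

Σ = -16/33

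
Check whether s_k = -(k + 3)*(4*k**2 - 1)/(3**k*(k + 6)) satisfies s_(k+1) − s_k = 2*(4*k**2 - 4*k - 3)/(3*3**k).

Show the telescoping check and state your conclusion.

s_(k+1) = -(k + 4)*(4*(k + 1)**2 - 1)/(3*3**k*(k + 7))
s_(k+1) − s_k = (8*k**4 + 72*k**3 + 70*k**2 - 252*k - 135)/(3*3**k*(k**2 + 13*k + 42))
(s_(k+1) − s_k) − t_k = (-8*k**3 - 52*k**2 + 54*k + 39)/(3**k*(k**2 + 13*k + 42))

Invalid: residual (-8*k**3 - 52*k**2 + 54*k + 39)/(3**k*(k**2 + 13*k + 42)) ≠ 0.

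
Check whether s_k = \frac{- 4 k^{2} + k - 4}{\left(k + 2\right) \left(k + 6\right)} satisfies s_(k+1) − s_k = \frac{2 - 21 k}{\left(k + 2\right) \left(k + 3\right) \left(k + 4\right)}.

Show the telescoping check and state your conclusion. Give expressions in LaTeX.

Invalid: residual \frac{6 \left(- 2 k^{3} + 3 k^{2} + 62 k - 14\right)}{k^{5} + 22 k^{4} + 185 k^{3} + 740 k^{2} + 1404 k + 1008} ≠ 0.

s_(k+1) = (k - 4*(k + 1)**2 - 3)/((k + 3)*(k + 7))
s_(k+1) − s_k = 11*k*(-3*k - 11)/(k**4 + 18*k**3 + 113*k**2 + 288*k + 252)
(s_(k+1) − s_k) − t_k = 6*(-2*k**3 + 3*k**2 + 62*k - 14)/(k**5 + 22*k**4 + 185*k**3 + 740*k**2 + 1404*k + 1008)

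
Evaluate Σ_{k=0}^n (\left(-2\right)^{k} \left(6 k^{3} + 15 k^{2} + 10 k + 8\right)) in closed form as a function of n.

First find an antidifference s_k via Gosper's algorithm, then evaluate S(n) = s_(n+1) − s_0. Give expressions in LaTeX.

S(n) = 4 \left(-2\right)^{n} n^{3} + 14 \left(-2\right)^{n} n^{2} + 12 \left(-2\right)^{n} n + 6 \left(-2\right)^{n} + 2

t_(k+1)/t_k = 2*(-6*k**3 - 33*k**2 - 58*k - 39)/(6*k**3 + 15*k**2 + 10*k + 8).
A = -2, B = 1, C = k**3 + 5*k**2/2 + 5*k/3 + 4/3.
Key eq: (-2)·f(k+1) = (1)·f(k) + (k**3 + 5*k**2/2 + 5*k/3 + 4/3).
Bound: deg f ≤ 3.
Match coefficients ⇒ f(k) = -(2*k**3 + k**2 - 2*k + 2)/6.
R(k) = B(k−1)·f(k)/C(k) = -(2*k**3 + k**2 - 2*k + 2)/((k + 2)*(6*k**2 + 3*k + 4)); s_k = R·t_k = (-2)**k*(-2*k**3 - k**2 + 2*k - 2).
Check: Δs_k = (-2)**k*(6*k**3 + 15*k**2 + 10*k + 8). ✓
Σ_(k=0)^n t_k = s_(n+1) − s_(0) = (2*(-2)**n*(2*n**3 + 7*n**2 + 6*n + 3)) − (-2), i.e. 4*(-2)**n*n**3 + 14*(-2)**n*n**2 + 12*(-2)**n*n + 6*(-2)**n + 2.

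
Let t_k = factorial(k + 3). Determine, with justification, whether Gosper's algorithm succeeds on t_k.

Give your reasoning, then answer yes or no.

No — t_k has no hypergeometric antidifference.

r(k) = k + 4 after simplifying.
So A=k + 4 and B=1, with C=1.
Key eq: (k + 4)·f(k+1) = (1)·f(k) + (1).
d = -1 from the (1,0,0) case.
d = -1 < 0 ⇒ no nonzero polynomial f; not summable.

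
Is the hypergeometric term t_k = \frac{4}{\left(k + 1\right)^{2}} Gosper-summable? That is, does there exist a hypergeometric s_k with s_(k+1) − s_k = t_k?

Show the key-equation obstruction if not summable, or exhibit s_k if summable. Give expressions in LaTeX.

Compute t_(k+1)/t_k: get (k + 1)**2/(k + 2)**2.
A = k**2 + 2*k + 1, B = k**2 + 4*k + 4, C = 1.
Solve (k**2 + 2*k + 1)·f(k+1) − (k**2 + 2*k + 1)·f(k) = 1.
deg f ≤ 0 (via 2,2,0).
Write f(k) = c0. Then LHS − RHS = -1, requiring -1 = 0: contradictory. No certificate.

No; the coefficient equations for f are inconsistent.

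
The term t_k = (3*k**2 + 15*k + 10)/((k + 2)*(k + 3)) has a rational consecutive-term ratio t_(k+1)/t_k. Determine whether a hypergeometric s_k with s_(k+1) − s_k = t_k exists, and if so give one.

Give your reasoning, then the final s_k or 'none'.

s_k = k*(3*k + 2)/(k + 2)

Compute t_(k+1)/t_k: get (k + 2)*(15*k + 3*(k + 1)**2 + 25)/((k + 4)*(3*k**2 + 15*k + 10)).
Normal form (A,B,C) = (k + 2, k + 4, k**2 + 5*k + 10/3).
Set up (k + 2)·f(k+1) − (k + 3)·f(k) − (k**2 + 5*k + 10/3) = 0.
d = 2 from the (1,1,2) case.
Solving with deg f ≤ 2: f(k) = k*(3*k + 2)/3.
So s_k = (B(k−1)f/C)·t_k = (k*(k + 3)*(3*k + 2)/(3*k**2 + 15*k + 10))·t_k = k*(3*k + 2)/(k + 2).
Check: Δs_k = (3*k**2 + 15*k + 10)/(k**2 + 5*k + 6). ✓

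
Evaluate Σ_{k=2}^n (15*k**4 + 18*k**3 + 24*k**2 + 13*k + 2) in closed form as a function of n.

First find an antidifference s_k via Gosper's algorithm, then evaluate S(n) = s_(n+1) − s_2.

Step 1: r(k) = (15*k**4 + 78*k**3 + 168*k**2 + 175*k + 72)/(15*k**4 + 18*k**3 + 24*k**2 + 13*k + 2).
Normal form (A,B,C) = (1, 1, k**4 + 6*k**3/5 + 8*k**2/5 + 13*k/15 + 2/15).
Solve (1)·f(k+1) − (1)·f(k) = k**4 + 6*k**3/5 + 8*k**2/5 + 13*k/15 + 2/15.
deg f ≤ 5 (via 0,0,4).
Match coefficients ⇒ f(k) = k*(3*k**4 - 3*k**3 + 4*k**2 - k - 1)/15.
Get s_k = R·t_k = k*(3*k**4 - 3*k**3 + 4*k**2 - k - 1) with R(k) = B(k−1)f(k)/C(k) = k*(3*k**4 - 3*k**3 + 4*k**2 - k - 1)/(15*k**4 + 18*k**3 + 24*k**2 + 13*k + 2).
Check: Δs_k = 15*k**4 + 18*k**3 + 24*k**2 + 13*k + 2. ✓
s_(n+1) = 3*n**5 + 12*n**4 + 22*n**3 + 23*n**2 + 12*n + 2 and s_(2) = 74, so S(n) = 3*n**5 + 12*n**4 + 22*n**3 + 23*n**2 + 12*n - 72.

S(n) = 3*n**5 + 12*n**4 + 22*n**3 + 23*n**2 + 12*n - 72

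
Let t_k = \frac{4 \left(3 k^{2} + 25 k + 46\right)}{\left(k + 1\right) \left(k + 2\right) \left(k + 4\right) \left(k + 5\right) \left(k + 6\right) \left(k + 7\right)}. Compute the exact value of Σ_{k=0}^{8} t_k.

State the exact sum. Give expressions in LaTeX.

The ratio is (k + 1)*(k + 4)*(25*k + 3*(k + 1)**2 + 71)/((k + 3)*(k + 8)*(3*k**2 + 25*k + 46)).
Gosper form: A/B · C(k+1)/C(k) with A=k + 1, B=k + 8, C=k**3 + 34*k**2/3 + 121*k/3 + 46.
f must satisfy (k + 1)·f(k+1) − (k + 7)·f(k) = k**3 + 34*k**2/3 + 121*k/3 + 46.
d = 6 from the (1,1,3) case.
Coefficient equations give f(k) = k*(k + 2)*(k + 3)*(k + 5)*(k**2 + 11*k + 34)/72.
R(k) = B(k−1)·f(k)/C(k) = k*(k + 2)*(k + 5)*(k + 7)*(k**2 + 11*k + 34)/(24*(3*k**2 + 25*k + 46)); s_k = R·t_k = k*(k**2 + 11*k + 34)/(6*(k**3 + 11*k**2 + 34*k + 24)).
Δs = 4*(3*k**2 + 25*k + 46)/(k**6 + 25*k**5 + 247*k**4 + 1219*k**3 + 3112*k**2 + 3796*k + 1680), as required.
Sum = s_(9) − s_(0); s_(9) = 107/650, s_(0) = 0 ⇒ 107/650.

Σ = 107/650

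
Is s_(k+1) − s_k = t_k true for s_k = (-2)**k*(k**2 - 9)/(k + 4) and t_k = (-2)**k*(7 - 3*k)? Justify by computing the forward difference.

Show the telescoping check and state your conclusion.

s_(k+1) = (-2)**(k + 1)*((k + 1)**2 - 9)/(k + 5)
s_(k+1) − s_k = (-2)**k*(-3*k**3 - 17*k**2 + 9*k + 109)/(k**2 + 9*k + 20)
(s_(k+1) − s_k) − t_k = (-2)**k*(3*k**2 + 6*k - 31)/(k**2 + 9*k + 20)

Invalid: residual (-2)**k*(3*k**2 + 6*k - 31)/(k**2 + 9*k + 20) ≠ 0.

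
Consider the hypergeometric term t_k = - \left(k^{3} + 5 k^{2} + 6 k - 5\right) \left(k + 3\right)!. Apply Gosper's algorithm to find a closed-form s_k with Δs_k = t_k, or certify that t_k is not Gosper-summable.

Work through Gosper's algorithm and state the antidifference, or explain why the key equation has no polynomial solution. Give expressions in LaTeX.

Step 1: r(k) = (k**4 + 12*k**3 + 51*k**2 + 83*k + 28)/(k**3 + 5*k**2 + 6*k - 5).
Take A(k)=k + 4, B(k)=1, C(k)=k**3 + 5*k**2 + 6*k - 5.
f must satisfy (k + 4)·f(k+1) − (1)·f(k) = k**3 + 5*k**2 + 6*k - 5.
From deg A=1, deg B=0, deg C=3: d=2.
Coefficient equations give f(k) = k**2 - 3.
So s_k = (B(k−1)f/C)·t_k = ((k**2 - 3)/(k**3 + 5*k**2 + 6*k - 5))·t_k = -(k**2 - 3)*factorial(k + 3).
s_(k+1) − s_k = -(k**3 + 5*k**2 + 6*k - 5)*factorial(k + 3) = t_k.

s_k = - \left(k^{2} - 3\right) \left(k + 3\right)!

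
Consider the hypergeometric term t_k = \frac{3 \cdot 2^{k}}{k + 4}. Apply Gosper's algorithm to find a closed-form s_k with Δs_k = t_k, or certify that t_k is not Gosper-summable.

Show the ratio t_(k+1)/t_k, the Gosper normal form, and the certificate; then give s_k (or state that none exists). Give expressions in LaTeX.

Step 1: r(k) = 2*(k + 4)/(k + 5).
Factor: A=2*k + 8; B=k + 5; C=1.
Need (2*k + 8)·f(k+1) − (k + 4)·f(k) = 1.
Bound: deg f ≤ -1.
Bound -1 < 0, so the key equation has no polynomial solution.

not Gosper-summable; s_k does not exist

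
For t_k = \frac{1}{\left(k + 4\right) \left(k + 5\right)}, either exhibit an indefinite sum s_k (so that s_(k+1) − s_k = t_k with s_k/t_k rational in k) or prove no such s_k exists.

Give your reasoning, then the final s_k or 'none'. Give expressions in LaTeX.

Step 1: r(k) = (k + 4)/(k + 6).
So A=k + 4 and B=k + 6, with C=1.
Need (k + 4)·f(k+1) − (k + 5)·f(k) = 1.
From deg A=1, deg B=1, deg C=0: d=1.
Solve for f: f(k) = k/4 (degree 1 ≤ 1).
So s_k = (B(k−1)f/C)·t_k = (k*(k + 5)/4)·t_k = k/(4*(k + 4)).
Verify: 1/(k**2 + 9*k + 20) matches t_k.

s_k = \frac{k}{4 \left(k + 4\right)}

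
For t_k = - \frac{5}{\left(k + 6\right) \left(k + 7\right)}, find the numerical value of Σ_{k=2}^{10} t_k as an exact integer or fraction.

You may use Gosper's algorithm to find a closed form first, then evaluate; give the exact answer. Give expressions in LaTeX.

Σ = -45/136

t_(k+1)/t_k = (k + 6)/(k + 8).
Gosper form: A/B · C(k+1)/C(k) with A=k + 6, B=k + 8, C=1.
Need (k + 6)·f(k+1) − (k + 7)·f(k) = 1.
From deg A=1, deg B=1, deg C=0: d=1.
Coefficient equations give f(k) = k/6.
Certificate R = B(k−1)f/C = k*(k + 7)/6 gives s_k = -5*k/(6*k + 36).
Check: Δs_k = -5/(k**2 + 13*k + 42). ✓
Sum = s_(11) − s_(2); s_(11) = -55/102, s_(2) = -5/24 ⇒ -45/136.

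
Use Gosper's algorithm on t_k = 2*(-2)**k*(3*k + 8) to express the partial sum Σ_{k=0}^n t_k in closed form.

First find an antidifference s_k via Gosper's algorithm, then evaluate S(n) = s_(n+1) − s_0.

The ratio is 2*(-3*k - 11)/(3*k + 8).
Normal form (A,B,C) = (-2, 1, k + 8/3).
Solve (-2)·f(k+1) − (1)·f(k) = k + 8/3.
Bound: deg f ≤ 1.
Solving with deg f ≤ 1: f(k) = -(k + 2)/3.
Certificate R = B(k−1)f/C = -(k + 2)/(3*k + 8) gives s_k = (-2)**(k + 1)*(k + 2).
s_(k+1) − s_k = 2*(-2)**k*(3*k + 8) = t_k.
Telescope: S(n) = s_(n+1) − s_(0) = (-2)**(n + 2)*(n + 3) − (-4) = 4*(-2)**n*n + 12*(-2)**n + 4.

S(n) = 4*(-2)**n*n + 12*(-2)**n + 4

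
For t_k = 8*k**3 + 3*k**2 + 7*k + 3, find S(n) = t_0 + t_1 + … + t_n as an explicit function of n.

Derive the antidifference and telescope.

S(n) = 2*n**4 + 5*n**3 + 7*n**2 + 7*n + 3

t_(k+1)/t_k = (8*k**3 + 27*k**2 + 37*k + 21)/(8*k**3 + 3*k**2 + 7*k + 3).
Take A(k)=1, B(k)=1, C(k)=k**3 + 3*k**2/8 + 7*k/8 + 3/8.
Key eq: (1)·f(k+1) = (1)·f(k) + (k**3 + 3*k**2/8 + 7*k/8 + 3/8).
Bound: deg f ≤ 4.
Coefficient equations give f(k) = k**2*(2*k**2 - 3*k + 4)/8.
Certificate R = B(k−1)f/C = k**2*(2*k**2 - 3*k + 4)/(8*k**3 + 3*k**2 + 7*k + 3) gives s_k = k**2*(2*k**2 - 3*k + 4).
Check: Δs_k = 8*k**3 + 3*k**2 + 7*k + 3. ✓
Telescope: S(n) = s_(n+1) − s_(0) = 2*n**4 + 5*n**3 + 7*n**2 + 7*n + 3 − (0) = 2*n**4 + 5*n**3 + 7*n**2 + 7*n + 3.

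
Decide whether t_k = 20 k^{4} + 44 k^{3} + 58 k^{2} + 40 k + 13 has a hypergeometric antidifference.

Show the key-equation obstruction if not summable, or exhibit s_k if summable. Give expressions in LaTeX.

Yes. s_k = k \left(4 k^{4} + k^{3} + 4 k^{2} + 2 k + 2\right).

Ratio r(k) = (20*k**4 + 124*k**3 + 310*k**2 + 368*k + 175)/(20*k**4 + 44*k**3 + 58*k**2 + 40*k + 13).
Gosper form: A/B · C(k+1)/C(k) with A=1, B=1, C=k**4 + 11*k**3/5 + 29*k**2/10 + 2*k + 13/20.
Key eq: (1)·f(k+1) = (1)·f(k) + (k**4 + 11*k**3/5 + 29*k**2/10 + 2*k + 13/20).
deg f ≤ 5 (via 0,0,4).
Match coefficients ⇒ f(k) = k*(4*k**4 + k**3 + 4*k**2 + 2*k + 2)/20.
Get s_k = R·t_k = k*(4*k**4 + k**3 + 4*k**2 + 2*k + 2) with R(k) = B(k−1)f(k)/C(k) = k*(4*k**4 + k**3 + 4*k**2 + 2*k + 2)/(20*k**4 + 44*k**3 + 58*k**2 + 40*k + 13).
s_(k+1) − s_k = 20*k**4 + 44*k**3 + 58*k**2 + 40*k + 13 = t_k.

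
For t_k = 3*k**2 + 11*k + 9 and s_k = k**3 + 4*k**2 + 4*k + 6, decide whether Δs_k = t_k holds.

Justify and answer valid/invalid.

s_(k+1) = k**3 + 7*k**2 + 15*k + 15
s_(k+1) − s_k = 3*k**2 + 11*k + 9
(s_(k+1) − s_k) − t_k = 0

valid (s_(k+1) − s_k reduces to t_k)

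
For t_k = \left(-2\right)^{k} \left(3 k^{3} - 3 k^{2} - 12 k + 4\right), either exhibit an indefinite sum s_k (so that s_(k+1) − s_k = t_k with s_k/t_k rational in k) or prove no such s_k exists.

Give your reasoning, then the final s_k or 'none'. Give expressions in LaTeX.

r(k) = 2*(-3*k**3 - 6*k**2 + 9*k + 8)/(3*k**3 - 3*k**2 - 12*k + 4) after simplifying.
So A=-2 and B=1, with C=k**3 - k**2 - 4*k + 4/3.
f must satisfy (-2)·f(k+1) − (1)·f(k) = k**3 - k**2 - 4*k + 4/3.
From deg A=0, deg B=0, deg C=3: d=3.
Coefficient equations give f(k) = -(k - 1)*(k**2 - 2*k - 4)/3.
So s_k = (B(k−1)f/C)·t_k = (-(k - 1)*(k**2 - 2*k - 4)/(3*k**3 - 3*k**2 - 12*k + 4))·t_k = (-2)**k*(-k**3 + 3*k**2 + 2*k - 4).
s_(k+1) − s_k = (-2)**k*(3*k**3 - 3*k**2 - 12*k + 4) = t_k.

s_k = \left(-2\right)^{k} \left(- k^{3} + 3 k^{2} + 2 k - 4\right)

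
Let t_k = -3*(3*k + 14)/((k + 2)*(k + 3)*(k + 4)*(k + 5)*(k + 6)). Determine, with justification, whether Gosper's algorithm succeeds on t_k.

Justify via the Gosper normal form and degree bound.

Yes. s_k = k*(-k**2 - 10*k - 31)/(10*(k**3 + 10*k**2 + 31*k + 30)).

Compute t_(k+1)/t_k: get (k + 2)*(3*k + 17)/((k + 7)*(3*k + 14)).
Gosper form: A/B · C(k+1)/C(k) with A=k + 2, B=k + 7, C=k + 14/3.
Set up (k + 2)·f(k+1) − (k + 6)·f(k) − (k + 14/3) = 0.
Degrees (1,1,1) ⇒ d ≤ 4.
Solve for f: f(k) = k*(k + 4)*(k**2 + 10*k + 31)/90 (degree 4 ≤ 4).
Get s_k = R·t_k = k*(-k**2 - 10*k - 31)/(10*(k**3 + 10*k**2 + 31*k + 30)) with R(k) = B(k−1)f(k)/C(k) = k*(k + 4)*(k + 6)*(k**2 + 10*k + 31)/(30*(3*k + 14)).
Δs = 3*(-3*k - 14)/(k**5 + 20*k**4 + 155*k**3 + 580*k**2 + 1044*k + 720), as required.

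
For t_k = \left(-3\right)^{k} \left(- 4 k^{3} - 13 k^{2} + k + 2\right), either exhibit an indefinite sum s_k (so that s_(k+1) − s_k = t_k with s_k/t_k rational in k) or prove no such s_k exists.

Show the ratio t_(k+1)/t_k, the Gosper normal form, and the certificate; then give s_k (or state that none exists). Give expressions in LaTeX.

s_k = \left(-3\right)^{k} \left(k^{3} + k^{2} - 4 k + 1\right)

Compute t_(k+1)/t_k: get 3*(-4*k**3 - 25*k**2 - 37*k - 14)/(4*k**3 + 13*k**2 - k - 2).
So A=-3 and B=1, with C=k**3 + 13*k**2/4 - k/4 - 1/2.
f must satisfy (-3)·f(k+1) − (1)·f(k) = k**3 + 13*k**2/4 - k/4 - 1/2.
Bound: deg f ≤ 3.
Solve for f: f(k) = -(k**3 + k**2 - 4*k + 1)/4 (degree 3 ≤ 3).
Get s_k = R·t_k = (-3)**k*(k**3 + k**2 - 4*k + 1) with R(k) = B(k−1)f(k)/C(k) = -(k**3 + k**2 - 4*k + 1)/(4*k**3 + 13*k**2 - k - 2).
Check: Δs_k = (-3)**k*(-4*k**3 - 13*k**2 + k + 2). ✓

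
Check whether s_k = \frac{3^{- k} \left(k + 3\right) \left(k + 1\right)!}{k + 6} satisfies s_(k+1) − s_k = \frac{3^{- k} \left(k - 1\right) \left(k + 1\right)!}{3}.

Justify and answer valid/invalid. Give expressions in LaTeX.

s_(k+1) = (k + 4)*factorial(k + 2)/(3*3**k*(k + 7))
s_(k+1) − s_k = (k**3 + 9*k**2 + 14*k - 15)*factorial(k + 1)/(3*3**k*(k + 6)*(k + 7))
(s_(k+1) − s_k) − t_k = -(k**2 + 5*k - 9)*factorial(k + 1)/(3**k*(k + 6)*(k + 7))

Invalid: residual - \frac{3^{- k} \left(k^{2} + 5 k - 9\right) \left(k + 1\right)!}{\left(k + 6\right) \left(k + 7\right)} ≠ 0.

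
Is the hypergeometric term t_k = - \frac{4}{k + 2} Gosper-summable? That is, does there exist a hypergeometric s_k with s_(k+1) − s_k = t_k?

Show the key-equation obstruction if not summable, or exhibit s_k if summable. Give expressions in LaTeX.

No; the coefficient equations for f are inconsistent.

Step 1: r(k) = (k + 2)/(k + 3).
Gosper form: A/B · C(k+1)/C(k) with A=k + 2, B=k + 3, C=1.
f must satisfy (k + 2)·f(k+1) − (k + 2)·f(k) = 1.
deg f ≤ 0 (via 1,1,0).
Generic f = c0 gives residual -1; -1 = 0 cannot hold, so t_k is not Gosper-summable.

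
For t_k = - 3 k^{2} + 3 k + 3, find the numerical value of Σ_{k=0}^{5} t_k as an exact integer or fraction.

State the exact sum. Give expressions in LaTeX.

Ratio r(k) = (k**2 + k - 1)/(k**2 - k - 1).
Factor: A=1; B=1; C=k**2 - k - 1.
Set up (1)·f(k+1) − (1)·f(k) − (k**2 - k - 1) = 0.
d = 3 from the (0,0,2) case.
Match coefficients ⇒ f(k) = k*(k**2 - 3*k - 1)/3.
R(k) = B(k−1)·f(k)/C(k) = k*(k**2 - 3*k - 1)/(3*(k**2 - k - 1)); s_k = R·t_k = k*(-k**2 + 3*k + 1).
s_(k+1) − s_k = -3*k**2 + 3*k + 3 = t_k.
Evaluate s at k=6 and k=0: -102 and 0; difference -102.

Σ = -102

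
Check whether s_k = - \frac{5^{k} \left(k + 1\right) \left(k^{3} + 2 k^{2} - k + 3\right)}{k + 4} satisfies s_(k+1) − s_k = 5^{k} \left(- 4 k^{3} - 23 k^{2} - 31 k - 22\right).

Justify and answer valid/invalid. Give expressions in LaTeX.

s_(k+1) = -5**(k + 1)*(k + 2)*(-k + (k + 1)**3 + 2*(k + 1)**2 + 2)/(k + 5)
s_(k+1) − s_k = 5**k*(-4*k**5 - 47*k**4 - 204*k**3 - 398*k**2 - 377*k - 185)/(k**2 + 9*k + 20)
(s_(k+1) − s_k) − t_k = 5**k*(12*k**4 + 114*k**3 + 363*k**2 + 441*k + 255)/(k**2 + 9*k + 20)

Invalid: residual \frac{5^{k} \left(12 k^{4} + 114 k^{3} + 363 k^{2} + 441 k + 255\right)}{k^{2} + 9 k + 20} ≠ 0.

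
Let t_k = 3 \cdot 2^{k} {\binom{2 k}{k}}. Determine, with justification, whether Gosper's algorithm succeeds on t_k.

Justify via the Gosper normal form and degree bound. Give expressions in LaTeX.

Compute t_(k+1)/t_k: get 4*(2*k + 1)/(k + 1).
So A=8*k + 4 and B=k + 1, with C=1.
Need (8*k + 4)·f(k+1) − (k)·f(k) = 1.
Degrees (1,1,0) ⇒ d ≤ -1.
Bound -1 < 0, so the key equation has no polynomial solution.

No; the degree bound rules out any f.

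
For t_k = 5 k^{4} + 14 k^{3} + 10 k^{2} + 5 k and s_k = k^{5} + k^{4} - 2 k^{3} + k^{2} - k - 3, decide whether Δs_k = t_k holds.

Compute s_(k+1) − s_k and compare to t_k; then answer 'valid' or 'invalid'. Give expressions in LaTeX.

s_(k+1) = k**5 + 6*k**4 + 12*k**3 + 11*k**2 + 4*k - 3
s_(k+1) − s_k = k*(5*k**3 + 14*k**2 + 10*k + 5)
(s_(k+1) − s_k) − t_k = 0

valid; difference matches t_k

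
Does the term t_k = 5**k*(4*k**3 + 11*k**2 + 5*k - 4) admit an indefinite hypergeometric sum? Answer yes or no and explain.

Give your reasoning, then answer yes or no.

r(k) = 5*(4*k**3 + 23*k**2 + 39*k + 16)/(4*k**3 + 11*k**2 + 5*k - 4) after simplifying.
A = 5, B = 1, C = k**3 + 11*k**2/4 + 5*k/4 - 1.
Key eq: (5)·f(k+1) = (1)·f(k) + (k**3 + 11*k**2/4 + 5*k/4 - 1).
From deg A=0, deg B=0, deg C=3: d=3.
Coefficient equations give f(k) = (k**3 - k**2 - 1)/4.
Then R = B(k−1)f/C = (k**3 - k**2 - 1)/(4*k**3 + 11*k**2 + 5*k - 4), so s_k = R(k)·t_k = 5**k*(k**3 - k**2 - 1).
Δs = 5**k*(4*k**3 + 11*k**2 + 5*k - 4), as required.

Yes. s_k = 5**k*(k**3 - k**2 - 1).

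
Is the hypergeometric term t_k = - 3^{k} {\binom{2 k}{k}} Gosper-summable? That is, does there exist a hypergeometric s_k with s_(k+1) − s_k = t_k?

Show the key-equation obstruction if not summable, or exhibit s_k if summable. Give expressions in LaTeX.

No. Not Gosper-summable.

Step 1: r(k) = 6*(2*k + 1)/(k + 1).
A = 12*k + 6, B = k + 1, C = 1.
Need (12*k + 6)·f(k+1) − (k)·f(k) = 1.
From deg A=1, deg B=1, deg C=0: d=-1.
Bound -1 < 0, so the key equation has no polynomial solution.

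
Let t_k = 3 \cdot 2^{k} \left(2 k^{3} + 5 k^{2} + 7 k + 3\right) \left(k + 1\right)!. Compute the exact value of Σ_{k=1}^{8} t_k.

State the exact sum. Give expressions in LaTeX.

Ratio r(k) = 2*(2*k**4 + 15*k**3 + 45*k**2 + 63*k + 34)/(2*k**3 + 5*k**2 + 7*k + 3).
Gosper form: A/B · C(k+1)/C(k) with A=2*k + 4, B=1, C=k**3 + 5*k**2/2 + 7*k/2 + 3/2.
f must satisfy (2*k + 4)·f(k+1) − (1)·f(k) = k**3 + 5*k**2/2 + 7*k/2 + 3/2.
From deg A=1, deg B=0, deg C=3: d=2.
Solve for f: f(k) = (k**2 - k + 1)/2 (degree 2 ≤ 2).
R(k) = B(k−1)·f(k)/C(k) = (k**2 - k + 1)/(2*k**3 + 5*k**2 + 7*k + 3); s_k = R·t_k = 3*2**k*(k**2 - k + 1)*factorial(k + 1).
s_(k+1) − s_k = 3*2**k*(2*k**3 + 5*k**2 + 7*k + 3)*factorial(k + 1) = t_k.
Telescoping: Σ = s_(9) − s_(1) = 406890086400 − (12) = 406890086388.

Σ = 406890086388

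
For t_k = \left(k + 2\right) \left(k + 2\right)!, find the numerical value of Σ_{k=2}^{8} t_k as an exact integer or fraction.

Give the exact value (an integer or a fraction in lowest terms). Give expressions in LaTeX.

Σ = 39916776

Step 1: r(k) = (k + 3)**2/(k + 2).
So A=k + 3 and B=1, with C=k + 2.
Set up (k + 3)·f(k+1) − (1)·f(k) − (k + 2) = 0.
deg f ≤ 0 (via 1,0,1).
A polynomial solution: f(k) = 1.
R(k) = B(k−1)·f(k)/C(k) = 1/(k + 2); s_k = R·t_k = factorial(k + 2).
Verify: (k + 2)*factorial(k + 2) matches t_k.
Telescoping: Σ = s_(9) − s_(2) = 39916800 − (24) = 39916776.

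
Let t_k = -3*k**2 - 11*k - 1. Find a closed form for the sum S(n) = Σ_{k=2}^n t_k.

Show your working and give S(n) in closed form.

The ratio is (3*k**2 + 17*k + 15)/(3*k**2 + 11*k + 1).
A = 1, B = 1, C = k**2 + 11*k/3 + 1/3.
Key eq: (1)·f(k+1) = (1)·f(k) + (k**2 + 11*k/3 + 1/3).
From deg A=0, deg B=0, deg C=2: d=3.
Solving with deg f ≤ 3: f(k) = k*(k**2 + 4*k - 4)/3.
So s_k = (B(k−1)f/C)·t_k = (k*(k**2 + 4*k - 4)/(3*k**2 + 11*k + 1))·t_k = k*(-k**2 - 4*k + 4).
Check: Δs_k = -3*k**2 - 11*k - 1. ✓
Evaluate: s_(n+1) = -n**3 - 7*n**2 - 7*n - 1; subtract s_(2) = -16 ⇒ S(n) = -n**3 - 7*n**2 - 7*n + 15.

S(n) = -n**3 - 7*n**2 - 7*n + 15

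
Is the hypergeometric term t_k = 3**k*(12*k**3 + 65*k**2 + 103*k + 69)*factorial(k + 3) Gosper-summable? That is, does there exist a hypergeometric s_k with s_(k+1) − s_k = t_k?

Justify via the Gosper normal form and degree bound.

Yes. s_k = 3**k*(4*k**2 - k + 3)*factorial(k + 3).

r(k) = 3*(12*k**4 + 149*k**3 + 673*k**2 + 1325*k + 996)/(12*k**3 + 65*k**2 + 103*k + 69) after simplifying.
Gosper form: A/B · C(k+1)/C(k) with A=3*k + 12, B=1, C=k**3 + 65*k**2/12 + 103*k/12 + 23/4.
Need (3*k + 12)·f(k+1) − (1)·f(k) = k**3 + 65*k**2/12 + 103*k/12 + 23/4.
d = 2 from the (1,0,3) case.
A polynomial solution: f(k) = (4*k**2 - k + 3)/12.
R(k) = B(k−1)·f(k)/C(k) = (4*k**2 - k + 3)/(12*k**3 + 65*k**2 + 103*k + 69); s_k = R·t_k = 3**k*(4*k**2 - k + 3)*factorial(k + 3).
s_(k+1) − s_k = 3**k*(12*k**3 + 65*k**2 + 103*k + 69)*factorial(k + 3) = t_k.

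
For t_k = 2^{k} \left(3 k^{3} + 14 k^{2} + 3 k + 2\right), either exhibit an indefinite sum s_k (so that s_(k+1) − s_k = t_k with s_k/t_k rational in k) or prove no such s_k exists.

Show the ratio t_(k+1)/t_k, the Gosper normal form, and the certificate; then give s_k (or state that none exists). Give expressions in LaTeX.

The ratio is 2*(3*k**3 + 23*k**2 + 40*k + 22)/(3*k**3 + 14*k**2 + 3*k + 2).
Take A(k)=2, B(k)=1, C(k)=k**3 + 14*k**2/3 + k + 2/3.
f must satisfy (2)·f(k+1) − (1)·f(k) = k**3 + 14*k**2/3 + k + 2/3.
Degrees (0,0,3) ⇒ d ≤ 3.
Coefficient equations give f(k) = (3*k**3 - 4*k**2 + k + 2)/3.
Get s_k = R·t_k = 2**k*(3*k**3 - 4*k**2 + k + 2) with R(k) = B(k−1)f(k)/C(k) = (3*k**3 - 4*k**2 + k + 2)/(3*k**3 + 14*k**2 + 3*k + 2).
Δs = 2**k*(3*k**3 + 14*k**2 + 3*k + 2), as required.

s_k = 2^{k} \left(3 k^{3} - 4 k^{2} + k + 2\right)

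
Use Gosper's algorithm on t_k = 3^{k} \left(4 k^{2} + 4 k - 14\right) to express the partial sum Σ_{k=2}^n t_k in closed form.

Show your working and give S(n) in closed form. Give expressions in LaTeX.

S(n) = 6 \cdot 3^{n} n^{2} - 18 \cdot 3^{n} + 36

t_(k+1)/t_k = 3*(2*k**2 + 6*k - 3)/(2*k**2 + 2*k - 7).
So A=3 and B=1, with C=k**2 + k - 7/2.
Need (3)·f(k+1) − (1)·f(k) = k**2 + k - 7/2.
From deg A=0, deg B=0, deg C=2: d=2.
Match coefficients ⇒ f(k) = (k**2 - 2*k - 2)/2.
Get s_k = R·t_k = 2*3**k*(k**2 - 2*k - 2) with R(k) = B(k−1)f(k)/C(k) = (k**2 - 2*k - 2)/(2*k**2 + 2*k - 7).
Δs = 3**k*(4*k**2 + 4*k - 14), as required.
Evaluate: s_(n+1) = 6*3**n*(n**2 - 3); subtract s_(2) = -36 ⇒ S(n) = 6*3**n*n**2 - 18*3**n + 36.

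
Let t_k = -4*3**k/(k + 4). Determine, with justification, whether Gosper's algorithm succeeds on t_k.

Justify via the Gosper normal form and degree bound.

The ratio is 3*(k + 4)/(k + 5).
So A=3*k + 12 and B=k + 5, with C=1.
Need (3*k + 12)·f(k+1) − (k + 4)·f(k) = 1.
From deg A=1, deg B=1, deg C=0: d=-1.
deg f ≤ -1 is impossible — no certificate.

No — key equation has no polynomial f.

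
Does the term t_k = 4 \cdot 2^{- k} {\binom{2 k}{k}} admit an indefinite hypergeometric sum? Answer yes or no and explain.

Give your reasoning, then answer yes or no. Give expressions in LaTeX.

No. Not Gosper-summable.

Step 1: r(k) = (2*k + 1)/(k + 1).
So A=2*k + 1 and B=k + 1, with C=1.
Solve (2*k + 1)·f(k+1) − (k)·f(k) = 1.
From deg A=1, deg B=1, deg C=0: d=-1.
deg f ≤ -1 is impossible — no certificate.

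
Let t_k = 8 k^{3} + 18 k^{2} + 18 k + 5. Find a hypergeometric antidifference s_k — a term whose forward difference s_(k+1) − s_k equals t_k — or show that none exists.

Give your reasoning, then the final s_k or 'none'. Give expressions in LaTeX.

Compute t_(k+1)/t_k: get (8*k**3 + 42*k**2 + 78*k + 49)/(8*k**3 + 18*k**2 + 18*k + 5).
Normal form (A,B,C) = (1, 1, k**3 + 9*k**2/4 + 9*k/4 + 5/8).
f must satisfy (1)·f(k+1) − (1)·f(k) = k**3 + 9*k**2/4 + 9*k/4 + 5/8.
deg f ≤ 4 (via 0,0,3).
Solving with deg f ≤ 4: f(k) = k*(2*k**3 + 2*k**2 + 2*k - 1)/8.
So s_k = (B(k−1)f/C)·t_k = (k*(2*k**3 + 2*k**2 + 2*k - 1)/(8*k**3 + 18*k**2 + 18*k + 5))·t_k = k*(2*k**3 + 2*k**2 + 2*k - 1).
Check: Δs_k = 8*k**3 + 18*k**2 + 18*k + 5. ✓

s_k = k \left(2 k^{3} + 2 k^{2} + 2 k - 1\right)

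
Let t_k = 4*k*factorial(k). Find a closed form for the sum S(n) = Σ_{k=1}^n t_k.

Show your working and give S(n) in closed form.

t_(k+1)/t_k = (k + 1)**2/k.
So A=k + 1 and B=1, with C=k.
Need (k + 1)·f(k+1) − (1)·f(k) = k.
Bound: deg f ≤ 0.
Match coefficients ⇒ f(k) = 1.
Get s_k = R·t_k = 4*factorial(k) with R(k) = B(k−1)f(k)/C(k) = 1/k.
Δs = 4*k*factorial(k), as required.
Σ_(k=1)^n t_k = s_(n+1) − s_(1) = (4*factorial(n + 1)) − (4), i.e. 4*factorial(n + 1) - 4.

S(n) = 4*factorial(n + 1) - 4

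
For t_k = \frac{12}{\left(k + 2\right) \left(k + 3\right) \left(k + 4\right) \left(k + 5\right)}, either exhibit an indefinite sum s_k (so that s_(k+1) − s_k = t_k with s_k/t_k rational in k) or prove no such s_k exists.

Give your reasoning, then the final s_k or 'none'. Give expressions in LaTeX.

r(k) = (k + 2)/(k + 6) after simplifying.
A = k + 2, B = k + 6, C = 1.
Solve (k + 2)·f(k+1) − (k + 5)·f(k) = 1.
Bound: deg f ≤ 3.
Match coefficients ⇒ f(k) = k*(k**2 + 9*k + 26)/72.
Then R = B(k−1)f/C = k*(k + 5)*(k**2 + 9*k + 26)/72, so s_k = R(k)·t_k = k*(k**2 + 9*k + 26)/(6*(k + 2)*(k + 3)*(k + 4)).
Check: Δs_k = 12/(k**4 + 14*k**3 + 71*k**2 + 154*k + 120). ✓

s_k = \frac{k \left(k^{2} + 9 k + 26\right)}{6 \left(k + 2\right) \left(k + 3\right) \left(k + 4\right)}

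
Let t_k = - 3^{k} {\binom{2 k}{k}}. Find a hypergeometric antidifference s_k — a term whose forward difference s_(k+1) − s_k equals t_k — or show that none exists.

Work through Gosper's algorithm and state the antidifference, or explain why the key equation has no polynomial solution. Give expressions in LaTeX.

Ratio r(k) = 6*(2*k + 1)/(k + 1).
Gosper form: A/B · C(k+1)/C(k) with A=12*k + 6, B=k + 1, C=1.
f must satisfy (12*k + 6)·f(k+1) − (k)·f(k) = 1.
Bound: deg f ≤ -1.
Bound -1 < 0, so the key equation has no polynomial solution.

none — t_k is not Gosper-summable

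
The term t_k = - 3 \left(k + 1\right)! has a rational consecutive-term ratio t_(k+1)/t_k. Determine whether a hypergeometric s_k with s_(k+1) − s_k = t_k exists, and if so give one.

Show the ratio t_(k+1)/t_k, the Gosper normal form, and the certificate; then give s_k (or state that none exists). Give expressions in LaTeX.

not Gosper-summable; s_k does not exist

Compute t_(k+1)/t_k: get k + 2.
Gosper form: A/B · C(k+1)/C(k) with A=k + 2, B=1, C=1.
Key eq: (k + 2)·f(k+1) = (1)·f(k) + (1).
d = -1 from the (1,0,0) case.
deg f ≤ -1 is impossible — no certificate.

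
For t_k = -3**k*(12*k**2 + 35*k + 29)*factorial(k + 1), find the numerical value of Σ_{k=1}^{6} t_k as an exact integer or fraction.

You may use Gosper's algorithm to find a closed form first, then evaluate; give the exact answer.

Compute t_(k+1)/t_k: get 3*(12*k**3 + 83*k**2 + 194*k + 152)/(12*k**2 + 35*k + 29).
Take A(k)=3*k + 6, B(k)=1, C(k)=k**2 + 35*k/12 + 29/12.
Need (3*k + 6)·f(k+1) − (1)·f(k) = k**2 + 35*k/12 + 29/12.
From deg A=1, deg B=0, deg C=2: d=1.
Solve for f: f(k) = (4*k + 1)/12 (degree 1 ≤ 1).
Get s_k = R·t_k = -3**k*(4*k + 1)*factorial(k + 1) with R(k) = B(k−1)f(k)/C(k) = (4*k + 1)/(12*k**2 + 35*k + 29).
Verify: -3**k*(12*k**2 + 35*k + 29)*factorial(k + 1) matches t_k.
Telescoping: Σ = s_(7) − s_(1) = -2557215360 − (-30) = -2557215330.

Σ = -2557215330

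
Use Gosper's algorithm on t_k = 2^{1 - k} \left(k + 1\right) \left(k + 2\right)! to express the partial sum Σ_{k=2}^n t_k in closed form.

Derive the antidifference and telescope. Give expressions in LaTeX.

S(n) = -24 + 2 \cdot 2^{- n} \left(n + 3\right)!

Step 1: r(k) = (k + 2)*(k + 3)/(2*(k + 1)).
So A=k/2 + 3/2 and B=1, with C=k + 1.
f must satisfy (k/2 + 3/2)·f(k+1) − (1)·f(k) = k + 1.
From deg A=1, deg B=0, deg C=1: d=0.
Solve for f: f(k) = 2 (degree 0 ≤ 0).
R(k) = B(k−1)·f(k)/C(k) = 2/(k + 1); s_k = R·t_k = 2**(2 - k)*factorial(k + 2).
s_(k+1) − s_k = 2**(1 - k)*(k + 1)*factorial(k + 2) = t_k.
Evaluate: s_(n+1) = 2**(1 - n)*factorial(n + 3); subtract s_(2) = 24 ⇒ S(n) = -24 + 2*factorial(n + 3)/2**n.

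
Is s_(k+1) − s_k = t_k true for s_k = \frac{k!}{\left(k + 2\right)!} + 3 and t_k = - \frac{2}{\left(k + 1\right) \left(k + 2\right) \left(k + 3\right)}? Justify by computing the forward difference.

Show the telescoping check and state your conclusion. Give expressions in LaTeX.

s_(k+1) = (3*k**2 + 15*k + 19)/((k + 2)*(k + 3))
s_(k+1) − s_k = -2/((k + 1)*(k + 2)*(k + 3))
(s_(k+1) − s_k) − t_k = 0

Valid — Δs_k = t_k.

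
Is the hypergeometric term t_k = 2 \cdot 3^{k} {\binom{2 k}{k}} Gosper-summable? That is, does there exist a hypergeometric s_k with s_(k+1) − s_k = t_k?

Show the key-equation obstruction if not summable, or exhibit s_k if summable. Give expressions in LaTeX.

No — negative degree bound, so no certificate f.

Compute t_(k+1)/t_k: get 6*(2*k + 1)/(k + 1).
Factor: A=12*k + 6; B=k + 1; C=1.
Solve (12*k + 6)·f(k+1) − (k)·f(k) = 1.
Degrees (1,1,0) ⇒ d ≤ -1.
d = -1 < 0 ⇒ no nonzero polynomial f; not summable.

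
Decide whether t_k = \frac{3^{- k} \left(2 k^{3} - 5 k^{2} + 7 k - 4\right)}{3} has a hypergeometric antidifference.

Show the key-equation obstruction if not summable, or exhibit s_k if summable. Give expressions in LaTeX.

t_(k+1)/t_k = k*(2*k**2 + k + 3)/(3*(2*k**3 - 5*k**2 + 7*k - 4)).
A = 1/3, B = 1, C = k**3 - 5*k**2/2 + 7*k/2 - 2.
Need (1/3)·f(k+1) − (1)·f(k) = k**3 - 5*k**2/2 + 7*k/2 - 2.
deg f ≤ 3 (via 0,0,3).
Match coefficients ⇒ f(k) = -3*k*(k**2 - k + 4)/2.
Get s_k = R·t_k = k*(-k**2 + k - 4)/3**k with R(k) = B(k−1)f(k)/C(k) = -3*k*(k**2 - k + 4)/((k - 1)*(2*k**2 - 3*k + 4)).
Verify: (2*k**3 - 5*k**2 + 7*k - 4)/(3*3**k) matches t_k.

Yes. s_k = 3^{- k} k \left(- k^{2} + k - 4\right).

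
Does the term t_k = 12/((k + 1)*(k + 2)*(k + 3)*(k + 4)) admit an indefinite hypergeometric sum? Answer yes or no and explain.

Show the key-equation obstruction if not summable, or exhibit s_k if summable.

Compute t_(k+1)/t_k: get (k + 1)/(k + 5).
Factor: A=k + 1; B=k + 5; C=1.
Solve (k + 1)·f(k+1) − (k + 4)·f(k) = 1.
d = 3 from the (1,1,0) case.
Match coefficients ⇒ f(k) = k*(k**2 + 6*k + 11)/18.
Certificate R = B(k−1)f/C = k*(k + 4)*(k**2 + 6*k + 11)/18 gives s_k = 2*k*(k**2 + 6*k + 11)/(3*(k + 1)*(k + 2)*(k + 3)).
s_(k+1) − s_k = 12/(k**4 + 10*k**3 + 35*k**2 + 50*k + 24) = t_k.

Yes. s_k = 2*k*(k**2 + 6*k + 11)/(3*(k + 1)*(k + 2)*(k + 3)).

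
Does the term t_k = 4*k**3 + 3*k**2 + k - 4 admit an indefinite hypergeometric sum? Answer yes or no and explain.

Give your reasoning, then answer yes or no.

Ratio r(k) = (4*k**3 + 15*k**2 + 19*k + 4)/(4*k**3 + 3*k**2 + k - 4).
Take A(k)=1, B(k)=1, C(k)=k**3 + 3*k**2/4 + k/4 - 1.
Solve (1)·f(k+1) − (1)·f(k) = k**3 + 3*k**2/4 + k/4 - 1.
From deg A=0, deg B=0, deg C=3: d=4.
Coefficient equations give f(k) = k*(k - 2)*(k**2 + k + 2)/4.
Then R = B(k−1)f/C = k*(k - 2)*(k**2 + k + 2)/(4*k**3 + 3*k**2 + k - 4), so s_k = R(k)·t_k = k*(k**3 - k**2 - 4).
Verify: 4*k**3 + 3*k**2 + k - 4 matches t_k.

Yes. s_k = k*(k**3 - k**2 - 4).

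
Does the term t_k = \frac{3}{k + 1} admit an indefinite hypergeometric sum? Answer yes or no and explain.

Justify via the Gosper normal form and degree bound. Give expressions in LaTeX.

Compute t_(k+1)/t_k: get (k + 1)/(k + 2).
Factor: A=k + 1; B=k + 2; C=1.
Solve (k + 1)·f(k+1) − (k + 1)·f(k) = 1.
From deg A=1, deg B=1, deg C=0: d=0.
f = c0 ⇒ A·f(k+1) − B(k−1)·f(k) − C = -1. The system {-1 = 0} is inconsistent; no antidifference.

No; the coefficient equations for f are inconsistent.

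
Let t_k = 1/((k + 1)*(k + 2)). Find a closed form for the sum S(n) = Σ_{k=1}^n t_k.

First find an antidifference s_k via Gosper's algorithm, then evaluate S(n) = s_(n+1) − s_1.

S(n) = n/(2*(n + 2))

The ratio is (k + 1)/(k + 3).
A = k + 1, B = k + 3, C = 1.
Key eq: (k + 1)·f(k+1) = (k + 2)·f(k) + (1).
deg f ≤ 1 (via 1,1,0).
Solve for f: f(k) = k (degree 1 ≤ 1).
Certificate R = B(k−1)f/C = k*(k + 2) gives s_k = k/(k + 1).
s_(k+1) − s_k = 1/(k**2 + 3*k + 2) = t_k.
Evaluate: s_(n+1) = (n + 1)/(n + 2); subtract s_(1) = 1/2 ⇒ S(n) = n/(2*(n + 2)).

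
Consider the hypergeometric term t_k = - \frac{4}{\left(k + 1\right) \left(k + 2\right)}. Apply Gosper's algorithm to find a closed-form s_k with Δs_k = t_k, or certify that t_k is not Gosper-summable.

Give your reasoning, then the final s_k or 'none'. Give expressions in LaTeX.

t_(k+1)/t_k = (k + 1)/(k + 3).
Gosper form: A/B · C(k+1)/C(k) with A=k + 1, B=k + 3, C=1.
Key eq: (k + 1)·f(k+1) = (k + 2)·f(k) + (1).
d = 1 from the (1,1,0) case.
Solve for f: f(k) = k (degree 1 ≤ 1).
Then R = B(k−1)f/C = k*(k + 2), so s_k = R(k)·t_k = -4*k/(k + 1).
s_(k+1) − s_k = -4/(k**2 + 3*k + 2) = t_k.

s_k = - \frac{4 k}{k + 1}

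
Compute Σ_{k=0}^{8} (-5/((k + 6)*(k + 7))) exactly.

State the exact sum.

Σ = -1/2

r(k) = (k + 6)/(k + 8) after simplifying.
Factor: A=k + 6; B=k + 8; C=1.
Set up (k + 6)·f(k+1) − (k + 7)·f(k) − (1) = 0.
d = 1 from the (1,1,0) case.
Solve for f: f(k) = k/6 (degree 1 ≤ 1).
Get s_k = R·t_k = -5*k/(6*k + 36) with R(k) = B(k−1)f(k)/C(k) = k*(k + 7)/6.
Δs = -5/(k**2 + 13*k + 42), as required.
Evaluate s at k=9 and k=0: -1/2 and 0; difference -1/2.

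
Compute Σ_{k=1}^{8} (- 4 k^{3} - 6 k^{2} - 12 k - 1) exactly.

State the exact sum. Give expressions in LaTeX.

Σ = -6848

The ratio is (4*k**3 + 18*k**2 + 36*k + 23)/(4*k**3 + 6*k**2 + 12*k + 1).
Gosper form: A/B · C(k+1)/C(k) with A=1, B=1, C=k**3 + 3*k**2/2 + 3*k + 1/4.
Key eq: (1)·f(k+1) = (1)·f(k) + (k**3 + 3*k**2/2 + 3*k + 1/4).
deg f ≤ 4 (via 0,0,3).
Match coefficients ⇒ f(k) = k*(k**3 + 4*k - 4)/4.
Get s_k = R·t_k = k*(-k**3 - 4*k + 4) with R(k) = B(k−1)f(k)/C(k) = k*(k**3 + 4*k - 4)/(4*k**3 + 6*k**2 + 12*k + 1).
Δs = -4*k**3 - 6*k**2 - 12*k - 1, as required.
Σ_(k=1)^(8) t_k = s_(9) − s_(1) = -6849 − (-1) = -6848.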